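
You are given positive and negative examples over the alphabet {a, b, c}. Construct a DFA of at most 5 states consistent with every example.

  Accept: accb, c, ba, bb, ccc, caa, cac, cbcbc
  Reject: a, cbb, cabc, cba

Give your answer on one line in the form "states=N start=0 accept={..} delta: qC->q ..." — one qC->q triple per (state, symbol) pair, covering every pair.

states=3 start=0 accept={1,2} delta: 0a->0 0b->1 0c->1 1a->1 1b->2 1c->1 2a->0 2b->0 2c->0

Grow the machine one transition at a time. Run the examples from 0; the earliest place one falls off (shortest prefix, ties alphabetical) gets sent to the lowest-numbered state that keeps every Accept/Reject pair distinguishable — a pair clashes when both reach the same state with identical unread suffix — and to a fresh state only if none does.
a: 0a undefined. 0a->0: ok.
b: 0b undefined. 0b->0: no, ba/a meet in 0. Open state 1: 0b->1.
c: 0c undefined. 0c->0: no, c/a meet in 0. 0c->1: ok.
ba: 1a undefined. 1a->0: no, ba/a meet in 0. 1a->1: ok.
bb: 1b undefined. 1b->0: no, c/cbb meet in 1. 1b->1: no, c/cbb meet in 1. Open state 2: 1b->2.
cc: 1c undefined. 1c->0: no, cac/a meet in 0. 1c->1: ok.
cba: 2a undefined. 2a->0: ok.
cbb: 2b undefined. 2b->0: ok.
cbc: 2c undefined. 2c->0: ok.
All examples now run through 3 states with every (state, symbol) defined. Accept strings end in {1,2}, Reject strings end in {0}; accept={1,2}.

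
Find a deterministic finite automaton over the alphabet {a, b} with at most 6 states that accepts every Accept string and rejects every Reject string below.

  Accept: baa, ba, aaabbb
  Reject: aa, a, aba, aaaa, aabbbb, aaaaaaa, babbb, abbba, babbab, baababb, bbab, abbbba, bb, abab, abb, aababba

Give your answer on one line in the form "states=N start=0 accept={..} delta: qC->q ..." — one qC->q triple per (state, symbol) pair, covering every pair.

states=6 start=0 accept={2,5} delta: 0a->1 0b->2 1a->0 1b->3 2a->2 2b->4 3a->1 3b->4 4a->1 4b->5 5a->1 5b->0

Fold the examples into a partial DFA from state 0: repeatedly fix the first undefined (state, symbol) met by the shortest-then-alphabetical prefix, trying targets in increasing order and rejecting any under which an Accept and a Reject string meet in one state with the same remainder; add a state when all current targets are rejected. Accepting states are where Accept strings end.
a: 0a undefined. 0a->0: no, ba/aba meet in 0 with "ba" left. Open state 1: 0a->1.
b: 0b undefined. 0b->0: no, baa/aa meet in 1 with "a" left. 0b->1: no, ba/aa meet in 1 with "a" left. Open state 2: 0b->2.
aa: 1a undefined. 1a->0: ok.
ab: 1b undefined. 1b->0: no, aaabbb/bb meet in 2 with "b" left. 1b->1: no, aaabbb/a meet in 1. 1b->2: no, ba/aba meet in 2 with "a" left. Open state 3: 1b->3.
ba: 2a undefined. 2a->0: no, baa/a meet in 1. 2a->1: no, baa/aa meet in 0. 2a->2: ok.
bb: 2b undefined. 2b->0: no, baa/aababba meet in 2. 2b->1: no, baa/bbab meet in 2. 2b->2: no, baa/aabbbb meet in 2. 2b->3: no, aaabbb/aabbbb meet in 3 with "bb" left. Open state 4: 2b->4.
aba: 3a undefined. 3a->0: no, baa/abab meet in 2. 3a->1: ok.
abb: 3b undefined. 3b->0: no, baa/abbba meet in 2. 3b->1: no, aaabbb/abab meet in 3. 3b->2: no, baa/abb meet in 2. 3b->3: no, aaabbb/abab meet in 3. 3b->4: ok.
bba: 4a undefined. 4a->0: no, baa/bbab meet in 2. 4a->1: ok.
abbb: 4b undefined. 4b->0: no, baa/aabbbb meet in 2. 4b->1: no, baa/babbab meet in 2. 4b->2: no, baa/abbba meet in 2. 4b->3: no, aaabbb/babbab meet in 3. 4b->4: no, aaabbb/aabbbb meet in 4. Open state 5: 4b->5.
abbba: 5a undefined. 5a->0: no, baa/babbab meet in 2. 5a->1: ok.
abbbb: 5b undefined. 5b->0: ok.
All examples now run through 6 states with every (state, symbol) defined. Accept strings end in {2,5}, Reject strings end in {0,1,3,4}; accept={2,5}.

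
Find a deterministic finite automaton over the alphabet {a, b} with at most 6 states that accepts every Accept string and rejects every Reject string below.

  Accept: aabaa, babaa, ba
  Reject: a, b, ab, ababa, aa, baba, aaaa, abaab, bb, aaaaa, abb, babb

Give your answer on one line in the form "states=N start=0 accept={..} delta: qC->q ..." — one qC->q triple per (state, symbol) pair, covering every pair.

Grow the machine one transition at a time. Run the examples from 0; the earliest place one falls off (shortest prefix, ties alphabetical) gets sent to the lowest-numbered state that keeps every Accept/Reject pair distinguishable — a pair clashes when both reach the same state with identical unread suffix — and to a fresh state only if none does.
a: 0a undefined. 0a->0: ok.
b: 0b undefined. 0b->0: no, aabaa/a meet in 0. Open state 1: 0b->1.
ba: 1a undefined. 1a->0: no, aabaa/a meet in 0. 1a->1: no, aabaa/b meet in 1. Open state 2: 1a->2.
bb: 1b undefined. 1b->0: ok.
bab: 2b undefined. 2b->0: no, babaa/a meet in 0. 2b->1: no, ba/ababa meet in 2. 2b->2: no, aabaa/ababa meet in 2 with "a" left. Open state 3: 2b->3.
abaa: 2a undefined. 2a->0: no, aabaa/a meet in 0. 2a->1: no, aabaa/b meet in 1. 2a->2: ok.
baba: 3a undefined. 3a->0: no, babaa/a meet in 0. 3a->1: ok.
babb: 3b undefined. 3b->0: ok.
All examples now run through 4 states with every (state, symbol) defined. Accept strings end in {2}, Reject strings end in {0,1,3}; accept={2}.

states=4 start=0 accept={2} delta: 0a->0 0b->1 1a->2 1b->0 2a->2 2b->3 3a->1 3b->0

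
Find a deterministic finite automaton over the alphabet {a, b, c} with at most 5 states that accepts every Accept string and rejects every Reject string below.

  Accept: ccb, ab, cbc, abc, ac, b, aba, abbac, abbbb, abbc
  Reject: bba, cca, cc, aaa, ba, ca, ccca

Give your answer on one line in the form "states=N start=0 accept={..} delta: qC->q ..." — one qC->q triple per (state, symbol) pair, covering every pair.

states=5 start=0 accept={0,2,3} delta: 0a->1 0b->0 0c->2 1a->0 1b->3 1c->0 2a->1 2b->0 2c->4 3a->0 3b->0 3c->0 4a->1 4b->0 4c->0

Fold the examples into a partial DFA from state 0: repeatedly fix the first undefined (state, symbol) met by the shortest-then-alphabetical prefix, trying targets in increasing order and rejecting any under which an Accept and a Reject string meet in one state with the same remainder; add a state when all current targets are rejected. Accepting states are where Accept strings end.
a: 0a undefined. 0a->0: no, aba/ba meet in 0 with "ba" left. Open state 1: 0a->1.
b: 0b undefined. 0b->0: ok.
c: 0c undefined. 0c->0: no, ccb/cc meet in 0. 0c->1: no, ac/cc meet in 1 with "c" left. Open state 2: 0c->2.
aa: 1a undefined. 1a->0: ok.
ab: 1b undefined. 1b->0: no, aba/bba meet in 1. 1b->1: no, ab/bba meet in 1. 1b->2: no, abc/cc meet in 2 with "c" left. Open state 3: 1b->3.
ac: 1c undefined. 1c->0: ok.
ca: 2a undefined. 2a->0: no, ac/ca meet in 0. 2a->1: ok.
cb: 2b undefined. 2b->0: ok.
cc: 2c undefined. 2c->0: no, ccb/cc meet in 0. 2c->1: no, ac/cca meet in 0. 2c->2: no, cbc/cc meet in 2. 2c->3: no, ab/cc meet in 3. Open state 4: 2c->4.
aba: 3a undefined. 3a->0: ok.
abb: 3b undefined. 3b->0: ok.
abc: 3c undefined. 3c->0: ok.
cca: 4a undefined. 4a->0: no, abc/cca meet in 0. 4a->1: ok.
ccb: 4b undefined. 4b->0: ok.
ccc: 4c undefined. 4c->0: ok.
All examples now run through 5 states with every (state, symbol) defined. Accept strings end in {0,2,3}, Reject strings end in {1,4}; accept={0,2,3}.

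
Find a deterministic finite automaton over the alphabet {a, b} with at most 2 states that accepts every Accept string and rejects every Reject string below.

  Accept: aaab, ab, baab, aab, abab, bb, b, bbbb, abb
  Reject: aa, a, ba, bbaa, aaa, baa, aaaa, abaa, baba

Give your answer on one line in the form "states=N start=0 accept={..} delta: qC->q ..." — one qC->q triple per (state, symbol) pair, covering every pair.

Fold the examples into a partial DFA from state 0: repeatedly fix the first undefined (state, symbol) met by the shortest-then-alphabetical prefix, trying targets in increasing order and rejecting any under which an Accept and a Reject string meet in one state with the same remainder; add a state when all current targets are rejected. Accepting states are where Accept strings end.
a: 0a undefined. 0a->0: ok.
b: 0b undefined. 0b->0: no, aaab/aa meet in 0. Open state 1: 0b->1.
ba: 1a undefined. 1a->0: ok.
bb: 1b undefined. 1b->0: no, bb/aa meet in 0. 1b->1: ok.
All examples now run through 2 states with every (state, symbol) defined. Accept strings end in {1}, Reject strings end in {0}; accept={1}.

states=2 start=0 accept={1} delta: 0a->0 0b->1 1a->0 1b->1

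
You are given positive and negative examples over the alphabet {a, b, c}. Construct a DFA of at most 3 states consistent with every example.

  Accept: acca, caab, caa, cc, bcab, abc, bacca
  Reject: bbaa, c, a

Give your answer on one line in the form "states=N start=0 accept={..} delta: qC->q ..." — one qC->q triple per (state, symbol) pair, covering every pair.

states=3 start=0 accept={2} delta: 0a->0 0b->1 0c->1 1a->2 1b->0 1c->2 2a->2 2b->2 2c->0

Fold the examples into a partial DFA from state 0: repeatedly fix the first undefined (state, symbol) met by the shortest-then-alphabetical prefix, trying targets in increasing order and rejecting any under which an Accept and a Reject string meet in one state with the same remainder; add a state when all current targets are rejected. Accepting states are where Accept strings end.
a: 0a undefined. 0a->0: ok.
b: 0b undefined. 0b->0: no, abc/c meet in 0 with "c" left. Open state 1: 0b->1.
c: 0c undefined. 0c->0: no, acca/c meet in 0. 0c->1: ok.
ba: 1a undefined. 1a->0: no, caab/c meet in 1. 1a->1: no, caa/c meet in 1. Open state 2: 1a->2.
bb: 1b undefined. 1b->0: ok.
bc: 1c undefined. 1c->0: no, acca/bbaa meet in 0. 1c->1: no, cc/c meet in 1. 1c->2: ok.
bac: 2c undefined. 2c->0: ok.
bca: 2a undefined. 2a->0: no, acca/bbaa meet in 0. 2a->1: no, acca/c meet in 1. 2a->2: ok.
bcab: 2b undefined. 2b->0: no, caab/bbaa meet in 0. 2b->1: no, caab/c meet in 1. 2b->2: ok.
All examples now run through 3 states with every (state, symbol) defined. Accept strings end in {2}, Reject strings end in {0,1}; accept={2}.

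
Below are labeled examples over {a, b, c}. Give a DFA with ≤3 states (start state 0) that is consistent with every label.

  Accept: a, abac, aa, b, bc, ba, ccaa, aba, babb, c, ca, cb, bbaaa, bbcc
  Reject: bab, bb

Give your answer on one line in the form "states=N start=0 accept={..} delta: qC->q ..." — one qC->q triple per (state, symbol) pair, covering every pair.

Grow the machine one transition at a time. Run the examples from 0; the earliest place one falls off (shortest prefix, ties alphabetical) gets sent to the lowest-numbered state that keeps every Accept/Reject pair distinguishable — a pair clashes when both reach the same state with identical unread suffix — and to a fresh state only if none does.
a: 0a undefined. 0a->0: ok.
b: 0b undefined. 0b->0: no, a/bab meet in 0. Open state 1: 0b->1.
c: 0c undefined. 0c->0: ok.
ba: 1a undefined. 1a->0: no, b/bab meet in 1. 1a->1: ok.
bb: 1b undefined. 1b->0: no, a/bab meet in 0. 1b->1: no, b/bab meet in 1. Open state 2: 1b->2.
bc: 1c undefined. 1c->0: ok.
bba: 2a undefined. 2a->0: ok.
bbc: 2c undefined. 2c->0: ok.
babb: 2b undefined. 2b->0: ok.
All examples now run through 3 states with every (state, symbol) defined. Accept strings end in {0,1}, Reject strings end in {2}; accept={0,1}.

states=3 start=0 accept={0,1} delta: 0a->0 0b->1 0c->0 1a->1 1b->2 1c->0 2a->0 2b->0 2c->0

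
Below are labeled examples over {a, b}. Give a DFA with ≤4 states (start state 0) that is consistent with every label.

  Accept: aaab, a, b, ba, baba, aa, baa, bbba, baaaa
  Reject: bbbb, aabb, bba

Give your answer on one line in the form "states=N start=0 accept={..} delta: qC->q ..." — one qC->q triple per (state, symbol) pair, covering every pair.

Fold the examples into a partial DFA from state 0: repeatedly fix the first undefined (state, symbol) met by the shortest-then-alphabetical prefix, trying targets in increasing order and rejecting any under which an Accept and a Reject string meet in one state with the same remainder; add a state when all current targets are rejected. Accepting states are where Accept strings end.
a: 0a undefined. 0a->0: ok.
b: 0b undefined. 0b->0: no, aaab/bbbb meet in 0. Open state 1: 0b->1.
ba: 1a undefined. 1a->0: ok.
bb: 1b undefined. 1b->0: no, a/bbbb meet in 0. 1b->1: no, aaab/bbbb meet in 1. Open state 2: 1b->2.
bba: 2a undefined. 2a->0: no, a/bba meet in 0. 2a->1: no, aaab/bba meet in 1. 2a->2: ok.
bbb: 2b undefined. 2b->0: no, aaab/bbbb meet in 1. 2b->1: ok.
All examples now run through 3 states with every (state, symbol) defined. Accept strings end in {0,1}, Reject strings end in {2}; accept={0,1}.

states=3 start=0 accept={0,1} delta: 0a->0 0b->1 1a->0 1b->2 2a->2 2b->1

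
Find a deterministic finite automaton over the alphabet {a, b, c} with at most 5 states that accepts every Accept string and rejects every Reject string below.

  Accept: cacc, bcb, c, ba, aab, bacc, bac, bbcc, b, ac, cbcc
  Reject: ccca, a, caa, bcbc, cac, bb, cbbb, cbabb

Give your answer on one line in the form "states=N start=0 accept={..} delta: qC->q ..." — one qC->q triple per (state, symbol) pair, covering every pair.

Grow the machine one transition at a time. Run the examples from 0; the earliest place one falls off (shortest prefix, ties alphabetical) gets sent to the lowest-numbered state that keeps every Accept/Reject pair distinguishable — a pair clashes when both reach the same state with identical unread suffix — and to a fresh state only if none does.
a: 0a undefined. 0a->0: ok.
b: 0b undefined. 0b->0: no, ba/a meet in 0. Open state 1: 0b->1.
c: 0c undefined. 0c->0: no, cacc/ccca meet in 0. 0c->1: no, bac/cac meet in 1 with "ac" left. Open state 2: 0c->2.
ba: 1a undefined. 1a->0: no, ba/a meet in 0. 1a->1: ok.
bb: 1b undefined. 1b->0: ok.
bc: 1c undefined. 1c->0: no, bac/a meet in 0. 1c->1: no, bcb/a meet in 0. 1c->2: ok.
ca: 2a undefined. 2a->0: no, c/cac meet in 2. 2a->1: no, c/cac meet in 2. 2a->2: no, c/caa meet in 2. Open state 3: 2a->3.
cb: 2b undefined. 2b->0: no, bcb/a meet in 0. 2b->1: no, bcb/cbbb meet in 1. 2b->2: no, bcb/cbbb meet in 2. 2b->3: ok.
cc: 2c undefined. 2c->0: no, bcb/ccca meet in 3. 2c->1: no, bcb/ccca meet in 3. 2c->2: no, bcb/ccca meet in 3. 2c->3: ok.
caa: 3a undefined. 3a->0: ok.
cac: 3c undefined. 3c->0: ok.
cbb: 3b undefined. 3b->0: no, ba/cbbb meet in 1. 3b->1: ok.
All examples now run through 4 states with every (state, symbol) defined. Accept strings end in {1,2,3}, Reject strings end in {0}; accept={1,2,3}.

states=4 start=0 accept={1,2,3} delta: 0a->0 0b->1 0c->2 1a->1 1b->0 1c->2 2a->3 2b->3 2c->3 3a->0 3b->1 3c->0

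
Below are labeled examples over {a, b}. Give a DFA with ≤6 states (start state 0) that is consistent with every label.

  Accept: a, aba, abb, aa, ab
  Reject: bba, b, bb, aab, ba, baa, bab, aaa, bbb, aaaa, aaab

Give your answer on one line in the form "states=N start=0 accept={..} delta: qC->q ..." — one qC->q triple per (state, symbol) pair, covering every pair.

State merging on the prefix tree: take the shortest (then alphabetical) example prefix whose next move is undefined and point that move at state 0, else 1, else 2, ...; a target is out if some Accept/Reject pair would then sit in one state with the same input left (inseparable). If every existing state is out, open a new one.
a: 0a undefined. 0a->0: no, a/aaa meet in 0. Open state 1: 0a->1.
b: 0b undefined. 0b->0: no, a/bba meet in 1. 0b->1: no, a/b meet in 1. Open state 2: 0b->2.
aa: 1a undefined. 1a->0: no, a/aaa meet in 1. 1a->1: no, a/aaa meet in 1. 1a->2: no, aa/b meet in 2. Open state 3: 1a->3.
ab: 1b undefined. 1b->0: no, abb/b meet in 2. 1b->1: ok.
ba: 2a undefined. 2a->0: no, a/baa meet in 1. 2a->1: no, a/ba meet in 1. 2a->2: ok.
bb: 2b undefined. 2b->0: no, a/bba meet in 1. 2b->1: no, a/bb meet in 1. 2b->2: ok.
aaa: 3a undefined. 3a->0: no, a/aaaa meet in 1. 3a->1: no, a/aaa meet in 1. 3a->2: ok.
aab: 3b undefined. 3b->0: ok.
All examples now run through 4 states with every (state, symbol) defined. Accept strings end in {1,3}, Reject strings end in {0,2}; accept={1,3}.

states=4 start=0 accept={1,3} delta: 0a->1 0b->2 1a->3 1b->1 2a->2 2b->2 3a->2 3b->0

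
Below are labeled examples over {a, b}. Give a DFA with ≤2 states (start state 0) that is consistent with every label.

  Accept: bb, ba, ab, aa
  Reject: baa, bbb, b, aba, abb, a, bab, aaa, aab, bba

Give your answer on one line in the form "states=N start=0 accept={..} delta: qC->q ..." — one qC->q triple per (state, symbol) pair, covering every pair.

Fold the examples into a partial DFA from state 0: repeatedly fix the first undefined (state, symbol) met by the shortest-then-alphabetical prefix, trying targets in increasing order and rejecting any under which an Accept and a Reject string meet in one state with the same remainder; add a state when all current targets are rejected. Accepting states are where Accept strings end.
a: 0a undefined. 0a->0: no, bb/abb meet in 0 with "bb" left. Open state 1: 0a->1.
b: 0b undefined. 0b->0: no, bb/bbb meet in 0. 0b->1: ok.
aa: 1a undefined. 1a->0: ok.
ab: 1b undefined. 1b->0: ok.
All examples now run through 2 states with every (state, symbol) defined. Accept strings end in {0}, Reject strings end in {1}; accept={0}.

states=2 start=0 accept={0} delta: 0a->1 0b->1 1a->0 1b->0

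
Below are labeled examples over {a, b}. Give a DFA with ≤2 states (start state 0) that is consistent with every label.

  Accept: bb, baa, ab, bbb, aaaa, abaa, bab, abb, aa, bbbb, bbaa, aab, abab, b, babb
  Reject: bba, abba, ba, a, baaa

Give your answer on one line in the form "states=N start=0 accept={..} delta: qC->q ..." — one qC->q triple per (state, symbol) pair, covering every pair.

states=2 start=0 accept={0} delta: 0a->1 0b->0 1a->0 1b->0

State merging on the prefix tree: take the shortest (then alphabetical) example prefix whose next move is undefined and point that move at state 0, else 1, else 2, ...; a target is out if some Accept/Reject pair would then sit in one state with the same input left (inseparable). If every existing state is out, open a new one.
a: 0a undefined. 0a->0: no, aaaa/a meet in 0. Open state 1: 0a->1.
b: 0b undefined. 0b->0: ok.
aa: 1a undefined. 1a->0: ok.
ab: 1b undefined. 1b->0: ok.
All examples now run through 2 states with every (state, symbol) defined. Accept strings end in {0}, Reject strings end in {1}; accept={0}.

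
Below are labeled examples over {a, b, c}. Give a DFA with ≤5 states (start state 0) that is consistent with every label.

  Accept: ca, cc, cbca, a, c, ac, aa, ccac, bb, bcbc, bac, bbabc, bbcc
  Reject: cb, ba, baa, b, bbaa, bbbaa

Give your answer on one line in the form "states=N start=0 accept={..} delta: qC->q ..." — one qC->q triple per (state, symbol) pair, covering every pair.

states=3 start=0 accept={0,2} delta: 0a->0 0b->1 0c->0 1a->1 1b->2 1c->0 2a->1 2b->1 2c->0

Fold the examples into a partial DFA from state 0: repeatedly fix the first undefined (state, symbol) met by the shortest-then-alphabetical prefix, trying targets in increasing order and rejecting any under which an Accept and a Reject string meet in one state with the same remainder; add a state when all current targets are rejected. Accepting states are where Accept strings end.
a: 0a undefined. 0a->0: ok.
b: 0b undefined. 0b->0: no, a/ba meet in 0. Open state 1: 0b->1.
c: 0c undefined. 0c->0: ok.
ba: 1a undefined. 1a->0: no, ca/ba meet in 0. 1a->1: ok.
bb: 1b undefined. 1b->0: no, ca/bbaa meet in 0. 1b->1: no, bb/cb meet in 1. Open state 2: 1b->2.
bc: 1c undefined. 1c->0: ok.
bba: 2a undefined. 2a->0: no, ca/bbaa meet in 0. 2a->1: ok.
bbb: 2b undefined. 2b->0: no, ca/bbbaa meet in 0. 2b->1: ok.
bbc: 2c undefined. 2c->0: ok.
All examples now run through 3 states with every (state, symbol) defined. Accept strings end in {0,2}, Reject strings end in {1}; accept={0,2}.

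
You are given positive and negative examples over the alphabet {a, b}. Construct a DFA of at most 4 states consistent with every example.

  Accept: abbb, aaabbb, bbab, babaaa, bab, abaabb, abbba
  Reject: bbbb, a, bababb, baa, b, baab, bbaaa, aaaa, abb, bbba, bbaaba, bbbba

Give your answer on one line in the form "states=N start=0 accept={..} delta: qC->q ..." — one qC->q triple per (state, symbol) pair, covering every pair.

states=4 start=0 accept={2,3} delta: 0a->1 0b->0 1a->0 1b->2 2a->3 2b->1 3a->2 3b->0

State merging on the prefix tree: take the shortest (then alphabetical) example prefix whose next move is undefined and point that move at state 0, else 1, else 2, ...; a target is out if some Accept/Reject pair would then sit in one state with the same input left (inseparable). If every existing state is out, open a new one.
a: 0a undefined. 0a->0: no, abbba/bbba meet in 0 with "bbba" left. Open state 1: 0a->1.
b: 0b undefined. 0b->0: ok.
aa: 1a undefined. 1a->0: ok.
ab: 1b undefined. 1b->0: no, abbb/bbbb meet in 0. 1b->1: no, abbb/a meet in 1. Open state 2: 1b->2.
aba: 2a undefined. 2a->0: no, babaaa/bbbb meet in 0. 2a->1: no, babaaa/a meet in 1. 2a->2: no, abbb/bababb meet in 2 with "bb" left. Open state 3: 2a->3.
abb: 2b undefined. 2b->0: no, abbb/bbbb meet in 0. 2b->1: ok.
abaa: 3a undefined. 3a->0: no, babaaa/a meet in 1. 3a->1: no, babaaa/bbbb meet in 0. 3a->2: ok.
babab: 3b undefined. 3b->0: ok.
All examples now run through 4 states with every (state, symbol) defined. Accept strings end in {2,3}, Reject strings end in {0,1}; accept={2,3}.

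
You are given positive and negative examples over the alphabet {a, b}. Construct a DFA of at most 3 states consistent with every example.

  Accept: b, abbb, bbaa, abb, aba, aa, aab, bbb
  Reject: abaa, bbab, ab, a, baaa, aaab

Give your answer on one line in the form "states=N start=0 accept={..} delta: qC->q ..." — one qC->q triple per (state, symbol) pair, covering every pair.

states=3 start=0 accept={0} delta: 0a->1 0b->0 1a->0 1b->2 2a->0 2b->0

Fold the examples into a partial DFA from state 0: repeatedly fix the first undefined (state, symbol) met by the shortest-then-alphabetical prefix, trying targets in increasing order and rejecting any under which an Accept and a Reject string meet in one state with the same remainder; add a state when all current targets are rejected. Accepting states are where Accept strings end.
a: 0a undefined. 0a->0: no, b/ab meet in 0 with "b" left. Open state 1: 0a->1.
b: 0b undefined. 0b->0: ok.
aa: 1a undefined. 1a->0: ok.
ab: 1b undefined. 1b->0: no, b/abaa meet in 0. 1b->1: no, abbb/abaa meet in 1. Open state 2: 1b->2.
aba: 2a undefined. 2a->0: ok.
abb: 2b undefined. 2b->0: ok.
All examples now run through 3 states with every (state, symbol) defined. Accept strings end in {0}, Reject strings end in {1,2}; accept={0}.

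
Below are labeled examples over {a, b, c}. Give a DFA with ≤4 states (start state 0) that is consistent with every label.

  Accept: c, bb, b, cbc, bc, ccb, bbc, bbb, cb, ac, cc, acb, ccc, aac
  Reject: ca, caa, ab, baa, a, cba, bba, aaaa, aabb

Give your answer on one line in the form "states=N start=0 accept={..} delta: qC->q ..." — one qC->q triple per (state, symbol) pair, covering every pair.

Fold the examples into a partial DFA from state 0: repeatedly fix the first undefined (state, symbol) met by the shortest-then-alphabetical prefix, trying targets in increasing order and rejecting any under which an Accept and a Reject string meet in one state with the same remainder; add a state when all current targets are rejected. Accepting states are where Accept strings end.
a: 0a undefined. 0a->0: no, bb/aabb meet in 0 with "bb" left. Open state 1: 0a->1.
b: 0b undefined. 0b->0: ok.
c: 0c undefined. 0c->0: ok.
aa: 1a undefined. 1a->0: no, c/caa meet in 0. 1a->1: ok.
ab: 1b undefined. 1b->0: no, c/ab meet in 0. 1b->1: ok.
ac: 1c undefined. 1c->0: ok.
All examples now run through 2 states with every (state, symbol) defined. Accept strings end in {0}, Reject strings end in {1}; accept={0}.

states=2 start=0 accept={0} delta: 0a->1 0b->0 0c->0 1a->1 1b->1 1c->0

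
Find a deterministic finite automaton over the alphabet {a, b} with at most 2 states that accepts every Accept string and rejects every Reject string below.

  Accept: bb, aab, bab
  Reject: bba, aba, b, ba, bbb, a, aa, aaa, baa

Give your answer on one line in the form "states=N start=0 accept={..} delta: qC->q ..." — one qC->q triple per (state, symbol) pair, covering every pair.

Fold the examples into a partial DFA from state 0: repeatedly fix the first undefined (state, symbol) met by the shortest-then-alphabetical prefix, trying targets in increasing order and rejecting any under which an Accept and a Reject string meet in one state with the same remainder; add a state when all current targets are rejected. Accepting states are where Accept strings end.
a: 0a undefined. 0a->0: no, aab/b meet in 0 with "b" left. Open state 1: 0a->1.
b: 0b undefined. 0b->0: no, bb/b meet in 0. 0b->1: ok.
aa: 1a undefined. 1a->0: no, aab/b meet in 1. 1a->1: ok.
ab: 1b undefined. 1b->0: ok.
All examples now run through 2 states with every (state, symbol) defined. Accept strings end in {0}, Reject strings end in {1}; accept={0}.

states=2 start=0 accept={0} delta: 0a->1 0b->1 1a->1 1b->0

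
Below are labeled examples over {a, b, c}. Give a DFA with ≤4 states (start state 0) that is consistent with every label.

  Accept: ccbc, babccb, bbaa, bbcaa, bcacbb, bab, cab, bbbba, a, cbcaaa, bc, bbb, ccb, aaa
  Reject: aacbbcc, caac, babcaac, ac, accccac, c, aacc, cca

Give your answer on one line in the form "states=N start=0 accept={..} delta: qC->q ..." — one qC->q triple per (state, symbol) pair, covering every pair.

State merging on the prefix tree: take the shortest (then alphabetical) example prefix whose next move is undefined and point that move at state 0, else 1, else 2, ...; a target is out if some Accept/Reject pair would then sit in one state with the same input left (inseparable). If every existing state is out, open a new one.
a: 0a undefined. 0a->0: ok.
b: 0b undefined. 0b->0: no, bc/ac meet in 0 with "c" left. Open state 1: 0b->1.
c: 0c undefined. 0c->0: no, a/caac meet in 0. 0c->1: no, bc/aacc meet in 1 with "c" left. Open state 2: 0c->2.
ba: 1a undefined. 1a->0: ok.
bb: 1b undefined. 1b->0: ok.
bc: 1c undefined. 1c->0: ok.
ca: 2a undefined. 2a->0: ok.
cb: 2b undefined. 2b->0: ok.
cc: 2c undefined. 2c->0: no, ccbc/aacc meet in 0. 2c->1: no, ccbc/aacbbcc meet in 2. 2c->2: no, ccbc/aacbbcc meet in 2. Open state 3: 2c->3.
cca: 3a undefined. 3a->0: no, babccb/cca meet in 0. 3a->1: no, bcacbb/cca meet in 1. 3a->2: ok.
ccb: 3b undefined. 3b->0: no, ccbc/aacbbcc meet in 2. 3b->1: ok.
accc: 3c undefined. 3c->0: ok.
All examples now run through 4 states with every (state, symbol) defined. Accept strings end in {0,1}, Reject strings end in {2,3}; accept={0,1}.

states=4 start=0 accept={0,1} delta: 0a->0 0b->1 0c->2 1a->0 1b->0 1c->0 2a->0 2b->0 2c->3 3a->2 3b->1 3c->0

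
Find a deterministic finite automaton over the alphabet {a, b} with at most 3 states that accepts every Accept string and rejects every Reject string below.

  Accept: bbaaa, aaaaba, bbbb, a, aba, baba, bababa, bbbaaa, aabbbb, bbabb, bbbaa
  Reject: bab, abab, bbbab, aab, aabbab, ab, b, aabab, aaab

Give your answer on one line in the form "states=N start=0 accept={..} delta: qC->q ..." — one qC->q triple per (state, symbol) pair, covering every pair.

states=2 start=0 accept={0} delta: 0a->0 0b->1 1a->0 1b->0

Grow the machine one transition at a time. Run the examples from 0; the earliest place one falls off (shortest prefix, ties alphabetical) gets sent to the lowest-numbered state that keeps every Accept/Reject pair distinguishable — a pair clashes when both reach the same state with identical unread suffix — and to a fresh state only if none does.
a: 0a undefined. 0a->0: ok.
b: 0b undefined. 0b->0: no, bbaaa/bab meet in 0. Open state 1: 0b->1.
ba: 1a undefined. 1a->0: ok.
bb: 1b undefined. 1b->0: ok.
All examples now run through 2 states with every (state, symbol) defined. Accept strings end in {0}, Reject strings end in {1}; accept={0}.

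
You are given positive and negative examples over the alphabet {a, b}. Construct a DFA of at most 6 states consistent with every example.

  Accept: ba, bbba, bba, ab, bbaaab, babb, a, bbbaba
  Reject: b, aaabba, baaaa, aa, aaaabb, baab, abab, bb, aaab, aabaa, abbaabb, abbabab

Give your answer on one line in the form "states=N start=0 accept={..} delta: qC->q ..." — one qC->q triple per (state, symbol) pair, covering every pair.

states=5 start=0 accept={1,3} delta: 0a->1 0b->2 1a->2 1b->3 2a->3 2b->2 3a->0 3b->4 4a->1 4b->1

Grow the machine one transition at a time. Run the examples from 0; the earliest place one falls off (shortest prefix, ties alphabetical) gets sent to the lowest-numbered state that keeps every Accept/Reject pair distinguishable — a pair clashes when both reach the same state with identical unread suffix — and to a fresh state only if none does.
a: 0a undefined. 0a->0: no, bba/aaabba meet in 0 with "bba" left. Open state 1: 0a->1.
b: 0b undefined. 0b->0: no, bbaaab/aaab meet in 1 with "aab" left. 0b->1: no, ba/aa meet in 1 with "a" left. Open state 2: 0b->2.
aa: 1a undefined. 1a->0: no, ab/aaab meet in 1 with "b" left. 1a->1: no, ab/aaab meet in 1 with "b" left. 1a->2: ok.
ab: 1b undefined. 1b->0: no, ab/abab meet in 0. 1b->1: no, babb/abbaabb meet in 2 with "abb" left. 1b->2: no, ab/b meet in 2. Open state 3: 1b->3.
ba: 2a undefined. 2a->0: no, ba/baaaa meet in 0. 2a->1: no, ab/aaab meet in 3. 2a->2: no, ba/b meet in 2. 2a->3: ok.
bb: 2b undefined. 2b->0: no, bbaaab/aaab meet in 3 with "b" left. 2b->1: no, ba/aabaa meet in 3. 2b->2: ok.
aba: 3a undefined. 3a->0: ok.
abb: 3b undefined. 3b->0: no, ba/aaabba meet in 3. 3b->1: no, ba/abbaabb meet in 3. 3b->2: no, ba/aaabba meet in 3. 3b->3: no, ba/aaab meet in 3. Open state 4: 3b->4.
abba: 4a undefined. 4a->0: no, bbbaba/aabaa meet in 0. 4a->1: ok.
babb: 4b undefined. 4b->0: no, babb/aabaa meet in 0. 4b->1: ok.
All examples now run through 5 states with every (state, symbol) defined. Accept strings end in {1,3}, Reject strings end in {0,2,4}; accept={1,3}.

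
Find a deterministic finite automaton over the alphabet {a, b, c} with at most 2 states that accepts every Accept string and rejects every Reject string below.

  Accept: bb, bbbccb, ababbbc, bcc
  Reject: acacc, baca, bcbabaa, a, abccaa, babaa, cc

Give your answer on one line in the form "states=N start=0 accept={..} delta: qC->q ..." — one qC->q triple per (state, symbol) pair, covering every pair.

states=2 start=0 accept={1} delta: 0a->0 0b->1 0c->0 1a->0 1b->1 1c->1

Fold the examples into a partial DFA from state 0: repeatedly fix the first undefined (state, symbol) met by the shortest-then-alphabetical prefix, trying targets in increasing order and rejecting any under which an Accept and a Reject string meet in one state with the same remainder; add a state when all current targets are rejected. Accepting states are where Accept strings end.
a: 0a undefined. 0a->0: ok.
b: 0b undefined. 0b->0: no, bb/a meet in 0. Open state 1: 0b->1.
c: 0c undefined. 0c->0: ok.
ba: 1a undefined. 1a->0: ok.
bb: 1b undefined. 1b->0: no, bb/acacc meet in 0. 1b->1: ok.
bc: 1c undefined. 1c->0: no, ababbbc/acacc meet in 0. 1c->1: ok.
All examples now run through 2 states with every (state, symbol) defined. Accept strings end in {1}, Reject strings end in {0}; accept={1}.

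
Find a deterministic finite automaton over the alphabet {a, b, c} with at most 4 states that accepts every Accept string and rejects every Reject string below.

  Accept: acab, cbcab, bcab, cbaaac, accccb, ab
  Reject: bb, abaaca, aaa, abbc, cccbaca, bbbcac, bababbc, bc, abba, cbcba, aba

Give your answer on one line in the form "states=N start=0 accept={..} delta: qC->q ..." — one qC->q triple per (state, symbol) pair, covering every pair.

states=3 start=0 accept={1} delta: 0a->0 0b->1 0c->0 1a->2 1b->0 1c->0 2a->1 2b->0 2c->1

State merging on the prefix tree: take the shortest (then alphabetical) example prefix whose next move is undefined and point that move at state 0, else 1, else 2, ...; a target is out if some Accept/Reject pair would then sit in one state with the same input left (inseparable). If every existing state is out, open a new one.
a: 0a undefined. 0a->0: ok.
b: 0b undefined. 0b->0: no, ab/bb meet in 0. Open state 1: 0b->1.
c: 0c undefined. 0c->0: ok.
ba: 1a undefined. 1a->0: no, cbaaac/abaaca meet in 0. 1a->1: no, acab/aba meet in 1. Open state 2: 1a->2.
bb: 1b undefined. 1b->0: ok.
bc: 1c undefined. 1c->0: ok.
bab: 2b undefined. 2b->0: ok.
abaa: 2a undefined. 2a->0: no, cbaaac/bb meet in 0. 2a->1: ok.
cbaaac: 2c undefined. 2c->0: no, cbaaac/bb meet in 0. 2c->1: ok.
All examples now run through 3 states with every (state, symbol) defined. Accept strings end in {1}, Reject strings end in {0,2}; accept={1}.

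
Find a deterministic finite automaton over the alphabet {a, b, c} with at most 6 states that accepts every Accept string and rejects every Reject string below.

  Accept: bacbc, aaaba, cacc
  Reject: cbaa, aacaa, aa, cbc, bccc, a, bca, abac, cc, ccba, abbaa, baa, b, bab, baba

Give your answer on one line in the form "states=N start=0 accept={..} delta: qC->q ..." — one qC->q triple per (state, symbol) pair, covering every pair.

states=4 start=0 accept={2} delta: 0a->0 0b->1 0c->1 1a->2 1b->0 1c->3 2a->0 2b->0 2c->3 3a->0 3b->3 3c->2

Grow the machine one transition at a time. Run the examples from 0; the earliest place one falls off (shortest prefix, ties alphabetical) gets sent to the lowest-numbered state that keeps every Accept/Reject pair distinguishable — a pair clashes when both reach the same state with identical unread suffix — and to a fresh state only if none does.
a: 0a undefined. 0a->0: ok.
b: 0b undefined. 0b->0: no, bacbc/cbc meet in 0 with "cbc" left. Open state 1: 0b->1.
c: 0c undefined. 0c->0: no, aaaba/ccba meet in 1 with "a" left. 0c->1: ok.
ba: 1a undefined. 1a->0: no, bacbc/cbc meet in 1 with "bc" left. 1a->1: no, aaaba/aacaa meet in 1. Open state 2: 1a->2.
bc: 1c undefined. 1c->0: no, aaaba/ccba meet in 2. 1c->1: no, aaaba/bca meet in 2. 1c->2: no, aaaba/cc meet in 2. Open state 3: 1c->3.
cb: 1b undefined. 1b->0: ok.
baa: 2a undefined. 2a->0: ok.
bab: 2b undefined. 2b->0: ok.
bac: 2c undefined. 2c->0: no, bacbc/cc meet in 3. 2c->1: no, bacbc/cbc meet in 1. 2c->2: no, bacbc/cbc meet in 1. 2c->3: ok.
bca: 3a undefined. 3a->0: ok.
bcc: 3c undefined. 3c->0: no, cacc/cbaa meet in 0. 3c->1: no, cacc/cbc meet in 1. 3c->2: ok.
ccb: 3b undefined. 3b->0: no, bacbc/cbc meet in 1. 3b->1: no, bacbc/bccc meet in 3. 3b->2: no, bacbc/bccc meet in 3. 3b->3: ok.
All examples now run through 4 states with every (state, symbol) defined. Accept strings end in {2}, Reject strings end in {0,1,3}; accept={2}.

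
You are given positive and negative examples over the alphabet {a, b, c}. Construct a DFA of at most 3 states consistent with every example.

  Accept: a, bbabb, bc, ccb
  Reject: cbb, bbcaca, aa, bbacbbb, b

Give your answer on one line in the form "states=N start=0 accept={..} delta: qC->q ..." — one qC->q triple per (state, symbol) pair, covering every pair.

State merging on the prefix tree: take the shortest (then alphabetical) example prefix whose next move is undefined and point that move at state 0, else 1, else 2, ...; a target is out if some Accept/Reject pair would then sit in one state with the same input left (inseparable). If every existing state is out, open a new one.
a: 0a undefined. 0a->0: no, a/aa meet in 0. Open state 1: 0a->1.
b: 0b undefined. 0b->0: ok.
c: 0c undefined. 0c->0: no, bc/cbb meet in 0. 0c->1: no, bbabb/cbb meet in 1 with "bb" left. Open state 2: 0c->2.
aa: 1a undefined. 1a->0: ok.
cb: 2b undefined. 2b->0: ok.
cc: 2c undefined. 2c->0: no, ccb/cbb meet in 0. 2c->1: ok.
ccb: 1b undefined. 1b->0: no, bbabb/cbb meet in 0. 1b->1: ok.
bbac: 1c undefined. 1c->0: ok.
bbca: 2a undefined. 2a->0: ok.
All examples now run through 3 states with every (state, symbol) defined. Accept strings end in {1,2}, Reject strings end in {0}; accept={1,2}.

states=3 start=0 accept={1,2} delta: 0a->1 0b->0 0c->2 1a->0 1b->1 1c->0 2a->0 2b->0 2c->1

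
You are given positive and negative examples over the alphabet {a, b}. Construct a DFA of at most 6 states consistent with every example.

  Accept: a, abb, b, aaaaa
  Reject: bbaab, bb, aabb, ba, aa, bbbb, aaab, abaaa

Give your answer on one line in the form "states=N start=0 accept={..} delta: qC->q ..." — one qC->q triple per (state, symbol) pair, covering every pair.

states=3 start=0 accept={1} delta: 0a->1 0b->1 1a->0 1b->2 2a->0 2b->1

Grow the machine one transition at a time. Run the examples from 0; the earliest place one falls off (shortest prefix, ties alphabetical) gets sent to the lowest-numbered state that keeps every Accept/Reject pair distinguishable — a pair clashes when both reach the same state with identical unread suffix — and to a fresh state only if none does.
a: 0a undefined. 0a->0: no, a/aa meet in 0. Open state 1: 0a->1.
b: 0b undefined. 0b->0: no, a/ba meet in 1. 0b->1: ok.
aa: 1a undefined. 1a->0: ok.
ab: 1b undefined. 1b->0: no, a/bbaab meet in 1. 1b->1: no, a/bbaab meet in 1. Open state 2: 1b->2.
aba: 2a undefined. 2a->0: ok.
abb: 2b undefined. 2b->0: no, a/bbbb meet in 1. 2b->1: ok.
All examples now run through 3 states with every (state, symbol) defined. Accept strings end in {1}, Reject strings end in {0,2}; accept={1}.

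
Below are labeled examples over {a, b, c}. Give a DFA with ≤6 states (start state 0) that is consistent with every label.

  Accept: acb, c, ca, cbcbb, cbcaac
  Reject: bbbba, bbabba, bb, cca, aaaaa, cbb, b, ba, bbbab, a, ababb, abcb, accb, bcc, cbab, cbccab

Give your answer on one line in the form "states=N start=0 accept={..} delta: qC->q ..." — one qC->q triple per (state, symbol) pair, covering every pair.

states=5 start=0 accept={2,3} delta: 0a->0 0b->1 0c->2 1a->0 1b->0 1c->1 2a->2 2b->3 2c->0 3a->0 3b->0 3c->4 4a->0 4b->2 4c->0

Fold the examples into a partial DFA from state 0: repeatedly fix the first undefined (state, symbol) met by the shortest-then-alphabetical prefix, trying targets in increasing order and rejecting any under which an Accept and a Reject string meet in one state with the same remainder; add a state when all current targets are rejected. Accepting states are where Accept strings end.
a: 0a undefined. 0a->0: ok.
b: 0b undefined. 0b->0: no, acb/abcb meet in 0 with "cb" left. Open state 1: 0b->1.
c: 0c undefined. 0c->0: no, acb/b meet in 1. 0c->1: no, acb/bb meet in 1 with "b" left. Open state 2: 0c->2.
ba: 1a undefined. 1a->0: ok.
bb: 1b undefined. 1b->0: ok.
bc: 1c undefined. 1c->0: no, c/bcc meet in 2. 1c->1: ok.
ca: 2a undefined. 2a->0: no, ca/bbbba meet in 0. 2a->1: no, ca/b meet in 1. 2a->2: ok.
cb: 2b undefined. 2b->0: no, acb/bbbba meet in 0. 2b->1: no, acb/b meet in 1. 2b->2: no, acb/cbb meet in 2. Open state 3: 2b->3.
cc: 2c undefined. 2c->0: ok.
cba: 3a undefined. 3a->0: ok.
cbb: 3b undefined. 3b->0: ok.
cbc: 3c undefined. 3c->0: no, acb/cbccab meet in 3. 3c->1: no, cbcbb/b meet in 1. 3c->2: no, cbcbb/bbbba meet in 0. 3c->3: no, cbcbb/b meet in 1. Open state 4: 3c->4.
cbca: 4a undefined. 4a->0: ok.
cbcb: 4b undefined. 4b->0: no, cbcbb/b meet in 1. 4b->1: no, cbcbb/bbbba meet in 0. 4b->2: ok.
cbcc: 4c undefined. 4c->0: ok.
All examples now run through 5 states with every (state, symbol) defined. Accept strings end in {2,3}, Reject strings end in {0,1}; accept={2,3}.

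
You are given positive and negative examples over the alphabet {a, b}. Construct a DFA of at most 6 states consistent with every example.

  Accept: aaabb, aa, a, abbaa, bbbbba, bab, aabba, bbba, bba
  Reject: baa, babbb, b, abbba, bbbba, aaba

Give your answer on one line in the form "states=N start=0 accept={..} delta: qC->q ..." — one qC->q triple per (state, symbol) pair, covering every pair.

states=4 start=0 accept={0,1,3} delta: 0a->1 0b->2 1a->0 1b->3 2a->2 2b->3 3a->0 3b->0

Fold the examples into a partial DFA from state 0: repeatedly fix the first undefined (state, symbol) met by the shortest-then-alphabetical prefix, trying targets in increasing order and rejecting any under which an Accept and a Reject string meet in one state with the same remainder; add a state when all current targets are rejected. Accepting states are where Accept strings end.
a: 0a undefined. 0a->0: no, bbba/abbba meet in 0 with "bbba" left. Open state 1: 0a->1.
b: 0b undefined. 0b->0: no, aa/baa meet in 1 with "a" left. 0b->1: no, a/b meet in 1. Open state 2: 0b->2.
aa: 1a undefined. 1a->0: ok.
ab: 1b undefined. 1b->0: no, aaabb/b meet in 2. 1b->1: no, aa/abbba meet in 0. 1b->2: no, bbba/abbba meet in 2 with "bba" left. Open state 3: 1b->3.
ba: 2a undefined. 2a->0: no, aa/aaba meet in 0. 2a->1: no, aa/baa meet in 0. 2a->2: ok.
bb: 2b undefined. 2b->0: no, aa/babbb meet in 0. 2b->1: no, aaabb/babbb meet in 3 with "b" left. 2b->2: no, bbbbba/baa meet in 2. 2b->3: ok.
abb: 3b undefined. 3b->0: ok.
bba: 3a undefined. 3a->0: ok.
All examples now run through 4 states with every (state, symbol) defined. Accept strings end in {0,1,3}, Reject strings end in {2}; accept={0,1,3}.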